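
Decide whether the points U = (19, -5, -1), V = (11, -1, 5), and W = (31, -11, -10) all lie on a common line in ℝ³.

Yes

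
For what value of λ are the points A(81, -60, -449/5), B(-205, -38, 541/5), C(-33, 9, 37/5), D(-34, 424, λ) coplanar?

Normal to plane ABC: n = (-57618/5, 26136/5, -17226); plane equation n·P = 1499256/5.
Requiring n·D = 1499256/5: (-17226)λ + (13040676/5) = 1499256/5.
So λ = 134.

134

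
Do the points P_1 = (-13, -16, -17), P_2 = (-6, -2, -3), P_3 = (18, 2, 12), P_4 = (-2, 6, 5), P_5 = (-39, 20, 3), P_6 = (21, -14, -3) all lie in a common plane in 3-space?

No

The plane through P_1, P_2, P_3 has normal n = P_1P_2 × P_1P_3 = (154, 231, -308) and equation n·P = -462.
Checking the remaining points: n·P_4 = -462, n·P_5 = -2310, n·P_6 = 924.
Since n·P_5 = -2310 ≠ -462, P_5 is off the plane and the points are not all coplanar.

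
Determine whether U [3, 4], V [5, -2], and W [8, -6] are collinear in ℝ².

No

UV = (2, -6), UW = (5, -10).
Twice the signed area of △UVW is (2)(-10) − (-6)(5) = 10.
The area is nonzero, so the three points are not collinear.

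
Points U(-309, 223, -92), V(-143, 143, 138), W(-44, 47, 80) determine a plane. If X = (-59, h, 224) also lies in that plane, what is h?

A normal to the plane is n = UV × UW = (26720, 32398, -8016).
X lies in the plane iff n · UX = 0.
This gives (32398)h + (-3077810) = 0, so h = 95.

95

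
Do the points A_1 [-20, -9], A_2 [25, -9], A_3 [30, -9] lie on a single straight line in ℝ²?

A_1A_2 = (45, 0), A_1A_3 = (50, 0).
Twice the signed area of △A_1A_2A_3 is (45)(0) − (0)(50) = 0.
The triangle is degenerate (zero area), so the points are collinear.

Yes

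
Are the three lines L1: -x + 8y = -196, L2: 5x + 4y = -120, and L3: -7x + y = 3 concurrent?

Yes

Intersecting L1 and L2: solving the 2×2 system gives (x, y) = (-4, -25).
Substitute into L3: (-7)(-4) + (1)(-25) = 3.
This equals 3, so (-4, -25) lies on all three lines and they are concurrent.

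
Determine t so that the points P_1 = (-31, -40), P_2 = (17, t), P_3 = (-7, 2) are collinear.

Collinearity: (P_2 − P_1) must be parallel to (P_3 − P_1) = (24, 42).
Cross-multiplying the components: (t − (-40))·(24) = (48)·(42).
Solving gives t = 44.

44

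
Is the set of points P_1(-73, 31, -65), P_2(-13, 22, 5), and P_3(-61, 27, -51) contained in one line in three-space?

P_1P_2 = (60, -9, 70), P_1P_3 = (12, -4, 14).
P_1P_2 × P_1P_3 = (154, 0, -132).
The cross product is nonzero, so the points do not lie on one line.

No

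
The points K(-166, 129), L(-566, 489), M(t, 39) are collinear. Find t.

-66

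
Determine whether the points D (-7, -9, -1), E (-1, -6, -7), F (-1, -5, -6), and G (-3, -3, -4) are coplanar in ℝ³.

No

A normal to the plane through D, E, F is n = DE × DF = (9, -6, 6).
The plane has equation n·P = -15. For G: n·G = -33.
-33 ≠ -15, so G is off the plane.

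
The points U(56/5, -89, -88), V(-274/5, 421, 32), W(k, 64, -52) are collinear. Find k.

Direction UV = (-66, 510, 120). From the y-coordinate of W, the parameter along the line is τ = (64 − (-89))/510 = 3/10.
Then k = 56/5 + 3/10·(-66) = -43/5.

-43/5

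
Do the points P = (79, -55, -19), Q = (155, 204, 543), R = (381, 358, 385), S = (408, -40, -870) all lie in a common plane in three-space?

The four points are coplanar iff the 3×3 determinant with rows PQ, PR, PS is zero.
Rows: (76, 259, 562), (302, 413, 404), (329, 15, -851).
Expanding along the first row: (76)(-357523) − (259)(-389918) + (562)(-131347) = 0.
Zero determinant ⇒ coplanar.

Yes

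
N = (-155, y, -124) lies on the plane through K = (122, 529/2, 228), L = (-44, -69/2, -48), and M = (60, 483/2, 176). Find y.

The plane through K, L, M has equation 9200x + 8480y − 14720z = 9200.
Substituting N: (8480)y + (399280) = 9200, so y = -46.

-46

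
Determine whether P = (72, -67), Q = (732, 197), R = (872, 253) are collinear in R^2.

Yes

PQ = (660, 264), PR = (800, 320).
Twice the signed area of △PQR is (660)(320) − (264)(800) = 0.
The triangle is degenerate (zero area), so the points are collinear.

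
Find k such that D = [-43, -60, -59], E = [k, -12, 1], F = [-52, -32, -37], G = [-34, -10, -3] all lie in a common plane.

The points are coplanar iff DE · (DF × DG) = 0.
Expanding, this is linear in k: (468)k + (11700) = 0.
So k = -25.

-25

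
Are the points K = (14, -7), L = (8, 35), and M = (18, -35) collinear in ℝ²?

KL = (-6, 42), KM = (4, -28).
Checking proportionality: KM = -2/3·KL, so the vectors are parallel and the points are collinear.

Yes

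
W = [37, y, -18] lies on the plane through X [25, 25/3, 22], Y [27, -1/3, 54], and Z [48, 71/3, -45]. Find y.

53/3

The plane through X, Y, Z has equation 90x + 870y + 230z = 14560.
Substituting W: (870)y + (-810) = 14560, so y = 53/3.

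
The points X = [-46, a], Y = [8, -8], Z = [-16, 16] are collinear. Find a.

46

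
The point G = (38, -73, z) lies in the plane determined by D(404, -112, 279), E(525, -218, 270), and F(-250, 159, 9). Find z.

9

The plane through D, E, F has equation 31059x + 38556y − 36533z = -1963143.
Substituting G: (-36533)z + (-1634346) = -1963143, so z = 9.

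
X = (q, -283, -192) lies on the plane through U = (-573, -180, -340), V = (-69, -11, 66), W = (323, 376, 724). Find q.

229

The plane through U, V, W has equation −45920x − 172480y + 128800z = 13566560.
Substituting X: (-45920)q + (24082240) = 13566560, so q = 229.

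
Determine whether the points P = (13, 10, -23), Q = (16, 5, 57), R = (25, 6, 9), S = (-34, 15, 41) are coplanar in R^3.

A normal to the plane through P, Q, R is n = PQ × PR = (160, 864, 48).
The plane has equation n·X = 9616. For S: n·S = 9488.
9488 ≠ 9616, so S is off the plane.

No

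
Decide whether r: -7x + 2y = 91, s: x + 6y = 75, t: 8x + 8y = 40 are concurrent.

Yes

The three lines meet at one point iff the augmented coefficient matrix [aᵢ bᵢ cᵢ] has rank < 3, i.e. its determinant vanishes.
Here the determinant is 0.
It vanishes, so the lines are concurrent at (-9, 14).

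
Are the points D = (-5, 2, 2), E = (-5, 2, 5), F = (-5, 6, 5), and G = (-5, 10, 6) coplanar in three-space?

A normal to the plane through D, E, F is n = DE × DF = (-12, 0, 0).
The plane has equation n·P = 60. For G: n·G = 60.
Equal, so G lies in the plane and all four are coplanar.

Yes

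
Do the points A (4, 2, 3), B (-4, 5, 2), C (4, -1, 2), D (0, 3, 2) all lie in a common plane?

A normal to the plane through A, B, C is n = AB × AC = (-6, -8, 24).
The plane has equation n·P = 32. For D: n·D = 24.
24 ≠ 32, so D is off the plane.

No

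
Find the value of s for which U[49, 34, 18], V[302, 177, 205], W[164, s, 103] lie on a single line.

Direction UV = (253, 143, 187). From the x-coordinate of W, the parameter along the line is τ = (164 − 49)/253 = 5/11.
Then s = 34 + 5/11·(143) = 99.

99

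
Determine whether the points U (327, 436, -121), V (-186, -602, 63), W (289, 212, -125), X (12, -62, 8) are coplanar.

With U as base: UV = (-513, -1038, 184), UW = (-38, -224, -4), UX = (-315, -498, 129).
UW × UX = (-30888, 6162, -51636).
UV · (UW × UX) = -51636.
Since -51636 ≠ 0, the four points are not coplanar.

No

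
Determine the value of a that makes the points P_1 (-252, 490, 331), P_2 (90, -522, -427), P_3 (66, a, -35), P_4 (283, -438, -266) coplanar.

Normal to plane P_1P_2P_4: n = (-99260, -201356, 224044); plane equation n·P = 507644.
Requiring n·P_3 = 507644: (-201356)a + (-14392700) = 507644.
So a = -74.

-74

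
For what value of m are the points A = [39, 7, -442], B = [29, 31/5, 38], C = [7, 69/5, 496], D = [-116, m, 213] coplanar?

Normal to plane ABC: n = (-20072/5, -5980, -468/5); plane equation n·P = -785252/5.
Requiring n·D = -785252/5: (-5980)m + (2228668/5) = -785252/5.
So m = 504/5.

504/5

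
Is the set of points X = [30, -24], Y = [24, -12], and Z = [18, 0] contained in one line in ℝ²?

XY = (-6, 12), XZ = (-12, 24).
Checking proportionality: XZ = 2·XY, so the vectors are parallel and the points are collinear.

Yes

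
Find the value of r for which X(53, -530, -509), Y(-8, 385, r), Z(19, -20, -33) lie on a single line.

Direction XZ = (-34, 510, 476). From the x-coordinate of Y, the parameter along the line is τ = (-8 − 53)/(-34) = 61/34.
Then r = (-509) + 61/34·(476) = 345.

345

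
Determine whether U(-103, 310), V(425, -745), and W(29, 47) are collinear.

No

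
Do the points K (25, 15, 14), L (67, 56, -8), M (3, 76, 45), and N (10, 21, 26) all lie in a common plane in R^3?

No

A normal to the plane through K, L, M is n = KL × KM = (2613, -818, 3464).
The plane has equation n·P = 101551. For N: n·N = 99016.
99016 ≠ 101551, so N is off the plane.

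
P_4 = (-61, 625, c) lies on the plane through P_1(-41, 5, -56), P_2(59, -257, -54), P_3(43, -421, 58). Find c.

-366

Coplanarity requires P_1P_2 · (P_1P_3 × P_1P_4) = 0.
P_1P_2 = (100, -262, 2), P_1P_3 = (84, -426, 114); the triple product is linear in c with coefficient -20592 and constant term -7536672.
Setting it to zero: c = -366.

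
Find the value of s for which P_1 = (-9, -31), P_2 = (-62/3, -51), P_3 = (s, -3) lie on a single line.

22/3

The three points are collinear iff det[P_1P_2; P_1P_3] = 0.
This determinant is linear in s: (20)s + (-440/3) = 0, so s = 22/3.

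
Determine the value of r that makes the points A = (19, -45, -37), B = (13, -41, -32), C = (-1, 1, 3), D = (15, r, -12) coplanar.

Coplanarity ⇔ det[AB; AC; AD] = 0.
Expanding, this is linear in r: (140)r + (1680) = 0.
So r = -12.

-12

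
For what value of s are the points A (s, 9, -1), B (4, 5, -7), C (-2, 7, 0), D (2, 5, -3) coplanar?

-4

The points are coplanar iff AB · (AC × AD) = 0.
Expanding, this is linear in s: (-8)s + (-32) = 0.
So s = -4.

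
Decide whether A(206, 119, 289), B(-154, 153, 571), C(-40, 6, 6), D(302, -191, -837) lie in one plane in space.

Yes

The four points are coplanar iff the 3×3 determinant with rows AB, AC, AD is zero.
Rows: (-360, 34, 282), (-246, -113, -283), (96, -310, -1126).
Expanding along the first row: (-360)(39508) − (34)(304164) + (282)(87108) = 0.
Zero determinant ⇒ coplanar.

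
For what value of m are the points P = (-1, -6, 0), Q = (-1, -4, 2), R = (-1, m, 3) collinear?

-3

Direction PQ = (0, 2, 2). From the z-coordinate of R, the parameter along the line is τ = (3 − 0)/2 = 3/2.
Then m = (-6) + 3/2·(2) = -3.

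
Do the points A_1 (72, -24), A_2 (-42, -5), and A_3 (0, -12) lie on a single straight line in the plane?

Yes

A_1A_2 = (-114, 19), A_1A_3 = (-72, 12).
Checking proportionality: A_1A_3 = 12/19·A_1A_2, so the vectors are parallel and the points are collinear.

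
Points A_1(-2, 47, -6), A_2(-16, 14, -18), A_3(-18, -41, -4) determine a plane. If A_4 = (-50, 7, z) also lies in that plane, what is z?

Coplanarity requires A_1A_2 · (A_1A_3 × A_1A_4) = 0.
A_1A_2 = (-14, -33, -12), A_1A_3 = (-16, -88, 2); the triple product is linear in z with coefficient 704 and constant term 49280.
Setting it to zero: z = -70.

-70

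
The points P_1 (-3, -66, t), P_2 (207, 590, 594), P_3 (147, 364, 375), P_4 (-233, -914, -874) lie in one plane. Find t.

Coplanarity ⇔ det[P_1P_2; P_1P_3; P_1P_4] = 0.
Expanding, this is linear in t: (9200)t + (469200) = 0.
So t = -51.

-51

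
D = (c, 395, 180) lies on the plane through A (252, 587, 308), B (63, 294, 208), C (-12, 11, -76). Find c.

The plane through A, B, C has equation 54912x − 46176y + 31512z = -3561792.
Substituting D: (54912)c + (-12567360) = -3561792, so c = 164.

164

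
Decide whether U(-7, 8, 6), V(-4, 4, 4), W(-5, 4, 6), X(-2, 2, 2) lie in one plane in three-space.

The four points are coplanar iff the 3×3 determinant with rows UV, UW, UX is zero.
Rows: (3, -4, -2), (2, -4, 0), (5, -6, -4).
Expanding along the first row: (3)(16) − (-4)(-8) + (-2)(8) = 0.
Zero determinant ⇒ coplanar.

Yes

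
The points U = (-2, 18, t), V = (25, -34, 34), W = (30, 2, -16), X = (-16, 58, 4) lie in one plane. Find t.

Coplanarity ⇔ det[UV; UW; UX] = 0.
Expanding, this is linear in t: (-1936)t + (46464) = 0.
So t = 24.

24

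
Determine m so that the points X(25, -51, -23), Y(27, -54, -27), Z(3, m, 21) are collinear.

-18

Collinearity requires XY × XZ = 0; each component is linear in m.
The x-component gives (4)m + (72) = 0, so m = -18.
The remaining components then also vanish.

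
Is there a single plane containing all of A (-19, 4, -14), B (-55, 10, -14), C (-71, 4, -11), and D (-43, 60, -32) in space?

Yes

With A as base: AB = (-36, 6, 0), AC = (-52, 0, 3), AD = (-24, 56, -18).
AC × AD = (-168, -1008, -2912).
AB · (AC × AD) = 0.
The scalar triple product vanishes, so the four points are coplanar.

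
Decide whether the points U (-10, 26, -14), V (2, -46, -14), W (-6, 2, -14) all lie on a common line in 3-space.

UV = (12, -72, 0), UW = (4, -24, 0).
UV × UW = (0, 0, 0).
The cross product vanishes, so the three points are collinear.

Yes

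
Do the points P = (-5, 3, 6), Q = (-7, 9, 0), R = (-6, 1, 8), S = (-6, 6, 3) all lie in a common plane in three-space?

A normal to the plane through P, Q, R is n = PQ × PR = (0, 10, 10).
The plane has equation n·X = 90. For S: n·S = 90.
Equal, so S lies in the plane and all four are coplanar.

Yes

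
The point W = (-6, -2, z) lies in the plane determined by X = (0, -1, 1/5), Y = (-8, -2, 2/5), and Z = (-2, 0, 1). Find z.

The plane through X, Y, Z has equation −1x + 6y − 10z = -8.
Substituting W: (-10)z + (-6) = -8, so z = 1/5.

1/5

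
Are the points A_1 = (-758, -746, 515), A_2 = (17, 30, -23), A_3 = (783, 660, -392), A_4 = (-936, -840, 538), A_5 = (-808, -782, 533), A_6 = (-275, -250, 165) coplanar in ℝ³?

No

The plane through A_1, A_2, A_3 has normal n = A_1A_2 × A_1A_3 = (52596, -126133, -106166) and equation n·P = -448040.
Checking the remaining points: n·A_4 = -395444, n·A_5 = -448040, n·A_6 = -448040.
Since n·A_4 = -395444 ≠ -448040, A_4 is off the plane and the points are not all coplanar.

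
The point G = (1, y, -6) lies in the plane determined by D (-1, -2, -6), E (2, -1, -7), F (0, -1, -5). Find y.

-1

The plane through D, E, F has equation 2x − 4y + 2z = -6.
Substituting G: (-4)y + (-10) = -6, so y = -1.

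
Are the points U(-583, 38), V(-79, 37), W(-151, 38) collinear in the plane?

No

UV = (504, -1), UW = (432, 0).
If collinear, UW would be a scalar multiple of UV. But (504)·(0) ≠ (-1)·(432) (difference 432), so they are not parallel; the points are not collinear.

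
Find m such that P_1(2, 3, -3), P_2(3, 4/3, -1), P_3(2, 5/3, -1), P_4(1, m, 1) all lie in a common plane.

Normal to plane P_1P_2P_3: n = (-2/3, -2, -4/3); plane equation n·P = -10/3.
Requiring n·P_4 = -10/3: (-2)m + (-2) = -10/3.
So m = 2/3.

2/3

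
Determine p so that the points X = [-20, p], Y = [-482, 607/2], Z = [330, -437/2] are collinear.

13/2

Collinearity: (X − Y) must be parallel to (Z − Y) = (812, -522).
Cross-multiplying the components: (p − 607/2)·(812) = (462)·(-522).
Solving gives p = 13/2.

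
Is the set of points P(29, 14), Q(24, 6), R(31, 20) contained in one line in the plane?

No

PQ = (-5, -8), PR = (2, 6).
det[PQ; PR] = (-5)(6) − (-8)(2) = -14.
The determinant is nonzero, so they are not collinear.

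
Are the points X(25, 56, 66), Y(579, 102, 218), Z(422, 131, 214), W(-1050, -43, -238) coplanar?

With X as base: XY = (554, 46, 152), XZ = (397, 75, 148), XW = (-1075, -99, -304).
XZ × XW = (-8148, -38412, 41322).
XY · (XZ × XW) = 0.
The scalar triple product vanishes, so the four points are coplanar.

Yes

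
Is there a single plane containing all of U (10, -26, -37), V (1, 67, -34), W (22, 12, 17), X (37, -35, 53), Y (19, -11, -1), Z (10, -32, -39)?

No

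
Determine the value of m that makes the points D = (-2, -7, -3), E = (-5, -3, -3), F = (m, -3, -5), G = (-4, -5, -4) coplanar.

-6

The points are coplanar iff DE · (DF × DG) = 0.
Expanding, this is linear in m: (4)m + (24) = 0.
So m = -6.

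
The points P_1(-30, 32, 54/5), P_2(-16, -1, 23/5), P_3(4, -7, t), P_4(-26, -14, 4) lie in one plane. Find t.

The points are coplanar iff P_1P_2 · (P_1P_3 × P_1P_4) = 0.
Expanding, this is linear in t: (512)t + (-3584/5) = 0.
So t = 7/5.

7/5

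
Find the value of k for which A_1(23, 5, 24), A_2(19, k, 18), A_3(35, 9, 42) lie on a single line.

Direction A_1A_3 = (12, 4, 18). From the x-coordinate of A_2, the parameter along the line is τ = (19 − 23)/12 = -1/3.
Then k = 5 + (-1/3)·(4) = 11/3.

11/3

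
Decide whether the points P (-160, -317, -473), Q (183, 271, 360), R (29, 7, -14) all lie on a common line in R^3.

PQ = (343, 588, 833), PR = (189, 324, 459).
PQ × PR = (0, 0, 0).
The cross product vanishes, so the three points are collinear.

Yes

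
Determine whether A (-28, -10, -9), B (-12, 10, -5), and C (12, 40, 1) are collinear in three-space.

AB = (16, 20, 4), AC = (40, 50, 10).
AB × AC = (0, 0, 0).
The cross product vanishes, so the three points are collinear.

Yes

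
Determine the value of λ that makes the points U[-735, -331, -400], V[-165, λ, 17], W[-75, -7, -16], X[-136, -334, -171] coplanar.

161

Coplanarity ⇔ det[UV; UW; UX] = 0.
Expanding, this is linear in λ: (78876)λ + (-12699036) = 0.
So λ = 161.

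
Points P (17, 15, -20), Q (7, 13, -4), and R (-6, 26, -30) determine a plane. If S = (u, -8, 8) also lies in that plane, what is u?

Coplanarity requires PQ · (PR × PS) = 0.
PQ = (-10, -2, 16), PR = (-23, 11, -10); the triple product is linear in u with coefficient -156 and constant term 9048.
Setting it to zero: u = 58.

58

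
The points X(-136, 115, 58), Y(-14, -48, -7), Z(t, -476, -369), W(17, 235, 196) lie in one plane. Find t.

Normal to plane XYW: n = (-14694, -26781, 39579); plane equation n·P = 1214151.
Requiring n·Z = 1214151: (-14694)t + (-1856895) = 1214151.
So t = -209.

-209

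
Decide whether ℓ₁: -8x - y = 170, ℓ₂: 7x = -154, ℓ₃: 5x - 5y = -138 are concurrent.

Intersecting ℓ₁ and ℓ₂: solving the 2×2 system gives (x, y) = (-22, 6).
Substitute into ℓ₃: (5)(-22) + (-5)(6) = -140.
But ℓ₃ requires -138 ≠ -140, so the three lines have no common point.

No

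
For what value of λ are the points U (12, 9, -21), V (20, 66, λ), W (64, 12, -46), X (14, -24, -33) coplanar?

Coplanarity ⇔ det[UV; UW; UX] = 0.
Expanding, this is linear in λ: (-1722)λ + (-10332) = 0.
So λ = -6.

-6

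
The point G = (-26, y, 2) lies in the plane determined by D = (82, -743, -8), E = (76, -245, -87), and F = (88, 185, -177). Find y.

The plane through D, E, F has equation −10850x − 1488y − 8556z = 284332.
Substituting G: (-1488)y + (264988) = 284332, so y = -13.

-13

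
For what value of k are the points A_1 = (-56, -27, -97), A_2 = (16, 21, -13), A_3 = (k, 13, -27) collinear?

4

Direction A_1A_2 = (72, 48, 84). From the y-coordinate of A_3, the parameter along the line is τ = (13 − (-27))/48 = 5/6.
Then k = (-56) + 5/6·(72) = 4.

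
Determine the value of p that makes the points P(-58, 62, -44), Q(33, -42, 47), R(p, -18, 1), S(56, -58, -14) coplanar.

15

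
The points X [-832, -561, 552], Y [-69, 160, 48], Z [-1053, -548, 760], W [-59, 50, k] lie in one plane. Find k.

The points are coplanar iff XY · (XZ × XW) = 0.
Expanding, this is linear in k: (169260)k + (-1354080) = 0.
So k = 8.

8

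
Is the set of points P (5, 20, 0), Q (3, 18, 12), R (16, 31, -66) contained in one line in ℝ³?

Yes

PQ = (-2, -2, 12), PR = (11, 11, -66).
Each component of PR is -11/2 times the corresponding component of PQ, so PR = -11/2·PQ and the points are collinear.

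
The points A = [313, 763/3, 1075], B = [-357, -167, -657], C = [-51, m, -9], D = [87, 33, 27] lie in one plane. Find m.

1

Normal to plane ABD: n = (58208, -310728, 53072); plane equation n·P = -3756984.
Requiring n·C = -3756984: (-310728)m + (-3446256) = -3756984.
So m = 1.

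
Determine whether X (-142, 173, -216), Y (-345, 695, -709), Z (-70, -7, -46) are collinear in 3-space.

No

XY = (-203, 522, -493), XZ = (72, -180, 170).
Comparing components 3 and 1: (-493)(72) − (-203)(170) = -986 ≠ 0, so XY and XZ are not parallel and the points are not collinear.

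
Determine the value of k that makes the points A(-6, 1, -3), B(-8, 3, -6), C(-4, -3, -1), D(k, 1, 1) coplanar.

-4

Coplanarity ⇔ det[AB; AC; AD] = 0.
Expanding, this is linear in k: (-8)k + (-32) = 0.
So k = -4.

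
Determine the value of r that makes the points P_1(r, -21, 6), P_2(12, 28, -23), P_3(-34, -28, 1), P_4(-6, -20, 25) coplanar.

Coplanarity ⇔ det[P_1P_2; P_1P_3; P_1P_4] = 0.
Expanding, this is linear in r: (1536)r + (33792) = 0.
So r = -22.

-22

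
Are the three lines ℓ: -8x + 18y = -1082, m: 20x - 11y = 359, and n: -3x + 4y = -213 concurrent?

No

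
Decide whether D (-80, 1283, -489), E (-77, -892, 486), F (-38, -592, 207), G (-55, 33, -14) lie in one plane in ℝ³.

With D as base: DE = (3, -2175, 975), DF = (42, -1875, 696), DG = (25, -1250, 475).
DF × DG = (-20625, -2550, -5625).
DE · (DF × DG) = 0.
The scalar triple product vanishes, so the four points are coplanar.

Yes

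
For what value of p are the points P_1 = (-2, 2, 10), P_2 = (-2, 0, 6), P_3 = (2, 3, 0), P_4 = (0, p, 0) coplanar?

The points are coplanar iff P_1P_2 · (P_1P_3 × P_1P_4) = 0.
Expanding, this is linear in p: (-16)p + (0) = 0.
So p = 0.

0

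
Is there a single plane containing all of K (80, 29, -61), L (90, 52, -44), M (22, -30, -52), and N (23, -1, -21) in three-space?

No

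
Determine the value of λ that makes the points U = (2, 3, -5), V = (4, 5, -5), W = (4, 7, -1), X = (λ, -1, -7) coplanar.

-1

Normal to plane UVW: n = (8, -8, 4); plane equation n·P = -28.
Requiring n·X = -28: (8)λ + (-20) = -28.
So λ = -1.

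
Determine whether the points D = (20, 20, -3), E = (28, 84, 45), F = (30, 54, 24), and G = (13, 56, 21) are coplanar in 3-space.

A normal to the plane through D, E, F is n = DE × DF = (96, 264, -368).
The plane has equation n·P = 8304. For G: n·G = 8304.
Equal, so G lies in the plane and all four are coplanar.

Yes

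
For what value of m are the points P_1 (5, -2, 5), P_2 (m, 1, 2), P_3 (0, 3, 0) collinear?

Collinearity requires P_1P_2 × P_1P_3 = 0; each component is linear in m.
The y-component gives (5)m + (-10) = 0, so m = 2.
The remaining components then also vanish.

2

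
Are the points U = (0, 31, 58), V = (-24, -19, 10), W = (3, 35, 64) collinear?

No

UV = (-24, -50, -48), UW = (3, 4, 6).
Comparing components 2 and 3: (-50)(6) − (-48)(4) = -108 ≠ 0, so UV and UW are not parallel and the points are not collinear.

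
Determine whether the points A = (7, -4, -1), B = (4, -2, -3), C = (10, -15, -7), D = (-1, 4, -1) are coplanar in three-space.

The four points are coplanar iff the 3×3 determinant with rows AB, AC, AD is zero.
Rows: (-3, 2, -2), (3, -11, -6), (-8, 8, 0).
Expanding along the first row: (-3)(48) − (2)(-48) + (-2)(-64) = 80.
Nonzero ⇒ not coplanar.

No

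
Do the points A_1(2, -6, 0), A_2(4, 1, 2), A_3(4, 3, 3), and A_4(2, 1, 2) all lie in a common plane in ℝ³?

With A_1 as base: A_1A_2 = (2, 7, 2), A_1A_3 = (2, 9, 3), A_1A_4 = (0, 7, 2).
A_1A_3 × A_1A_4 = (-3, -4, 14).
A_1A_2 · (A_1A_3 × A_1A_4) = -6.
Since -6 ≠ 0, the four points are not coplanar.

No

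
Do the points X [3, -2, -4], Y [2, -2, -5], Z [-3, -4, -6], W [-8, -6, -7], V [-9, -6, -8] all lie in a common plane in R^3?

The plane through X, Y, Z has normal n = XY × XZ = (-2, 4, 2) and equation n·P = -22.
Checking the remaining points: n·W = -22, n·V = -22.
All equal -22, so all 5 points lie in one plane.

Yes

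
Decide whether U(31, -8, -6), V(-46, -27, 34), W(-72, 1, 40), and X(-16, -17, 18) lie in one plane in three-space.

No

The four points are coplanar iff the 3×3 determinant with rows UV, UW, UX is zero.
Rows: (-77, -19, 40), (-103, 9, 46), (-47, -9, 24).
Expanding along the first row: (-77)(630) − (-19)(-310) + (40)(1350) = -400.
Nonzero ⇒ not coplanar.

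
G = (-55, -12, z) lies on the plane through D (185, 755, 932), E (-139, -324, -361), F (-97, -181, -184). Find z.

The plane through D, E, F has equation −6084x + 3042y − 1014z = 226122.
Substituting G: (-1014)z + (298116) = 226122, so z = 71.

71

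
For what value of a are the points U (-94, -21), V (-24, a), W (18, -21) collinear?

-21

Collinearity: (V − U) must be parallel to (W − U) = (112, 0).
Cross-multiplying the components: (a − (-21))·(112) = (70)·(0).
Solving gives a = -21.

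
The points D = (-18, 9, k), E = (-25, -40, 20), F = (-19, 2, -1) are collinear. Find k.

Collinearity requires DE × DF = 0; each component is linear in k.
The x-component gives (42)k + (189) = 0, so k = -9/2.
The remaining components then also vanish.

-9/2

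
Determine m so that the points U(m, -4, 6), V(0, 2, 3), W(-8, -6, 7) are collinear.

-6

Direction VW = (-8, -8, 4). From the y-coordinate of U, the parameter along the line is τ = (-4 − 2)/(-8) = 3/4.
Then m = 0 + 3/4·(-8) = -6.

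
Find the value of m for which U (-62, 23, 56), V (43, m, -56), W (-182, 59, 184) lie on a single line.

Direction UW = (-120, 36, 128). From the x-coordinate of V, the parameter along the line is τ = (43 − (-62))/(-120) = -7/8.
Then m = 23 + (-7/8)·(36) = -17/2.

-17/2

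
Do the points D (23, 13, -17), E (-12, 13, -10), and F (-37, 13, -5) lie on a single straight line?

Yes

DE = (-35, 0, 7), DF = (-60, 0, 12).
Each component of DF is 12/7 times the corresponding component of DE, so DF = 12/7·DE and the points are collinear.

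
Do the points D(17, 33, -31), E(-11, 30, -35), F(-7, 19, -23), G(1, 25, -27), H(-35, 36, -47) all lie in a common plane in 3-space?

The plane through D, E, F has normal n = DE × DF = (-80, 320, 320) and equation n·P = -720.
Checking the remaining points: n·G = -720, n·H = -720.
All equal -720, so all 5 points lie in one plane.

Yes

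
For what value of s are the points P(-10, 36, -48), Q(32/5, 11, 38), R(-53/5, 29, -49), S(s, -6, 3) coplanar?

-9/5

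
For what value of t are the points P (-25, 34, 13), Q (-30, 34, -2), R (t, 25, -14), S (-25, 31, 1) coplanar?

-22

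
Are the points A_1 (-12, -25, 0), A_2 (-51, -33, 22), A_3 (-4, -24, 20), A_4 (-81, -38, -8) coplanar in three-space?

No

The four points are coplanar iff the 3×3 determinant with rows A_1A_2, A_1A_3, A_1A_4 is zero.
Rows: (-39, -8, 22), (8, 1, 20), (-69, -13, -8).
Expanding along the first row: (-39)(252) − (-8)(1316) + (22)(-35) = -70.
Nonzero ⇒ not coplanar.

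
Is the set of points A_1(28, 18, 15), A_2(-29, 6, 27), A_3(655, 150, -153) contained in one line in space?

A_1A_2 = (-57, -12, 12), A_1A_3 = (627, 132, -168).
A_1A_2 × A_1A_3 = (432, -2052, 0).
The cross product is nonzero, so the points do not lie on one line.

No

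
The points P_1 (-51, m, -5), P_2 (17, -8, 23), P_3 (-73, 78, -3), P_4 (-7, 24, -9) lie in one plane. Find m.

60

Coplanarity ⇔ det[P_1P_2; P_1P_3; P_1P_4] = 0.
Expanding, this is linear in m: (2256)m + (-135360) = 0.
So m = 60.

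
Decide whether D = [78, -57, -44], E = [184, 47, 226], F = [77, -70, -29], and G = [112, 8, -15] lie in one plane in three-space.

No

A normal to the plane through D, E, F is n = DE × DF = (5070, -1860, -1274).
The plane has equation n·P = 557536. For G: n·G = 572070.
572070 ≠ 557536, so G is off the plane.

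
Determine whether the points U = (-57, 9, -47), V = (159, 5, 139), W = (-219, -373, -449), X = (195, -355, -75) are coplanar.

The four points are coplanar iff the 3×3 determinant with rows UV, UW, UX is zero.
Rows: (216, -4, 186), (-162, -382, -402), (252, -364, -28).
Expanding along the first row: (216)(-135632) − (-4)(105840) + (186)(155232) = 0.
Zero determinant ⇒ coplanar.

Yes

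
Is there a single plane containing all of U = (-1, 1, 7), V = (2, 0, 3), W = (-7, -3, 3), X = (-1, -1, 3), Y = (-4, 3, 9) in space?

No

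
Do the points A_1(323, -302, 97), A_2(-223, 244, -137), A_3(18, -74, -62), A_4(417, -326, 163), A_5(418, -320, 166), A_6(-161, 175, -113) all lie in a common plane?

Yes

The plane through A_1, A_2, A_3 has normal n = A_1A_2 × A_1A_3 = (-33462, -15444, 42042) and equation n·P = -2066064.
Checking the remaining points: n·A_4 = -2066064, n·A_5 = -2066064, n·A_6 = -2066064.
All equal -2066064, so all 6 points lie in one plane.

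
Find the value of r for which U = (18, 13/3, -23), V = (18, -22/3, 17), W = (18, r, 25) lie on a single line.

Direction UV = (0, -35/3, 40). From the z-coordinate of W, the parameter along the line is τ = (25 − (-23))/40 = 6/5.
Then r = 13/3 + 6/5·(-35/3) = -29/3.

-29/3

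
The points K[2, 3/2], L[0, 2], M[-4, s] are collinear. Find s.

3

Collinearity: (M − K) must be parallel to (L − K) = (-2, 1/2).
Cross-multiplying the components: (s − 3/2)·(-2) = (-6)·(1/2).
Solving gives s = 3.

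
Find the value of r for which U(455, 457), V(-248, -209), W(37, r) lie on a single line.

61

Collinearity: (W − U) must be parallel to (V − U) = (-703, -666).
Cross-multiplying the components: (r − 457)·(-703) = (-418)·(-666).
Solving gives r = 61.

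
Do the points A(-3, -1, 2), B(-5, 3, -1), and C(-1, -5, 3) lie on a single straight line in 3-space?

No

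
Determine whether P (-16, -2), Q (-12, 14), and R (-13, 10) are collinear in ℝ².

PQ = (4, 16), PR = (3, 12).
Twice the signed area of △PQR is (4)(12) − (16)(3) = 0.
The triangle is degenerate (zero area), so the points are collinear.

Yes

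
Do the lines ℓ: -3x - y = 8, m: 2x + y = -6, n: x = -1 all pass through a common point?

The three lines meet at one point iff the augmented coefficient matrix [aᵢ bᵢ cᵢ] has rank < 3, i.e. its determinant vanishes.
Here the determinant is -1.
Nonzero, so no common point exists.

No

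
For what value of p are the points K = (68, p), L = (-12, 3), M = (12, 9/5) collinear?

Collinearity: (K − L) must be parallel to (M − L) = (24, -6/5).
Cross-multiplying the components: (p − 3)·(24) = (80)·(-6/5).
Solving gives p = -1.

-1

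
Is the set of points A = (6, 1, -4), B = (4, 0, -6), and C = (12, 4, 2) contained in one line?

AB = (-2, -1, -2), AC = (6, 3, 6).
Each component of AC is -3 times the corresponding component of AB, so AC = -3·AB and the points are collinear.

Yes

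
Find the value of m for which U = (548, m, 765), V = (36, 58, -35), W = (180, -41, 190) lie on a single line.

Collinearity requires UV × UW = 0; each component is linear in m.
The x-component gives (-225)m + (-66150) = 0, so m = -294.
The remaining components then also vanish.

-294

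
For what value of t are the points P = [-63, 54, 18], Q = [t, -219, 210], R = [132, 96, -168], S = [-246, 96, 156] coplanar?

The points are coplanar iff PQ · (PR × PS) = 0.
Expanding, this is linear in t: (13608)t + (1959552) = 0.
So t = -144.

-144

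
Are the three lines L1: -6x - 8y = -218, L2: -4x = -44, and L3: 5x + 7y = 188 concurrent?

Yes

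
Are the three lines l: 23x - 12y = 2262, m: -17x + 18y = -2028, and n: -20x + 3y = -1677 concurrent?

Yes

Intersecting l and m: solving the 2×2 system gives (x, y) = (78, -39).
Substitute into n: (-20)(78) + (3)(-39) = -1677.
This equals -1677, so (78, -39) lies on all three lines and they are concurrent.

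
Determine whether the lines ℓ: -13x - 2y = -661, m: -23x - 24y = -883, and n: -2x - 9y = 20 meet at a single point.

Yes

Intersecting ℓ and m: solving the 2×2 system gives (x, y) = (53, -14).
Substitute into n: (-2)(53) + (-9)(-14) = 20.
This equals 20, so (53, -14) lies on all three lines and they are concurrent.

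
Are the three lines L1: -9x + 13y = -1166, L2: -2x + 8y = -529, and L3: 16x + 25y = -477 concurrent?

Intersecting L1 and L2: solving the 2×2 system gives (x, y) = (2451/46, -2429/46).
Substitute into L3: (16)(2451/46) + (25)(-2429/46) = -21509/46.
But L3 requires -477 ≠ -21509/46, so the three lines have no common point.

No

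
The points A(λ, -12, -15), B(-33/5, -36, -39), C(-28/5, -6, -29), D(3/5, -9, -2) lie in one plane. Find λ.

Coplanarity ⇔ det[AB; AC; AD] = 0.
Expanding, this is linear in λ: (-840)λ + (-1848) = 0.
So λ = -11/5.

-11/5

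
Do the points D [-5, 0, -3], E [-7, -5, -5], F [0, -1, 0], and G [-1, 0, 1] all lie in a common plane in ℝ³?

No

The four points are coplanar iff the 3×3 determinant with rows DE, DF, DG is zero.
Rows: (-2, -5, -2), (5, -1, 3), (4, 0, 4).
Expanding along the first row: (-2)(-4) − (-5)(8) + (-2)(4) = 40.
Nonzero ⇒ not coplanar.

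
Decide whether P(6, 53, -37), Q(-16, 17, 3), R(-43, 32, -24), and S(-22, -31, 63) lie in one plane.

With P as base: PQ = (-22, -36, 40), PR = (-49, -21, 13), PS = (-28, -84, 100).
PR × PS = (-1008, 4536, 3528).
PQ · (PR × PS) = 0.
The scalar triple product vanishes, so the four points are coplanar.

Yes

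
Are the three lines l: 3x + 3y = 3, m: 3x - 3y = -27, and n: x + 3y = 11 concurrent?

Yes

Intersecting l and m: solving the 2×2 system gives (x, y) = (-4, 5).
Substitute into n: (1)(-4) + (3)(5) = 11.
This equals 11, so (-4, 5) lies on all three lines and they are concurrent.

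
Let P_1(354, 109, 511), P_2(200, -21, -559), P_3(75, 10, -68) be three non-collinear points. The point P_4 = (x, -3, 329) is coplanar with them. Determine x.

Coplanarity requires P_1P_2 · (P_1P_3 × P_1P_4) = 0.
P_1P_2 = (-154, -130, -1070), P_1P_3 = (-279, -99, -579); the triple product is linear in x with coefficient -30660 and constant term -8768760.
Setting it to zero: x = -286.

-286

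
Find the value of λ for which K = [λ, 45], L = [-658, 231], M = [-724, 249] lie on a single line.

Collinearity: (K − L) must be parallel to (M − L) = (-66, 18).
Cross-multiplying the components: (λ − (-658))·(18) = (-186)·(-66).
Solving gives λ = 24.

24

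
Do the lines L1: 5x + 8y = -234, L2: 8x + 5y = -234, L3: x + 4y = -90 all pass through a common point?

Lines aᵢx + bᵢy = cᵢ with pairwise distinct directions are concurrent exactly when det[aᵢ bᵢ cᵢ] = 0.
Here the determinant is 0.
It vanishes, so the lines are concurrent at (-18, -18).

Yes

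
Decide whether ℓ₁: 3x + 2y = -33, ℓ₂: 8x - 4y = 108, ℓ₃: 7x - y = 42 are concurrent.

Yes

Intersecting ℓ₁ and ℓ₂: solving the 2×2 system gives (x, y) = (3, -21).
Substitute into ℓ₃: (7)(3) + (-1)(-21) = 42.
This equals 42, so (3, -21) lies on all three lines and they are concurrent.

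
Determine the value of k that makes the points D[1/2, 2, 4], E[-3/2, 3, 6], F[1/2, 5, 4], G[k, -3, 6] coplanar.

-3/2

Coplanarity ⇔ det[DE; DF; DG] = 0.
Expanding, this is linear in k: (-6)k + (-9) = 0.
So k = -3/2.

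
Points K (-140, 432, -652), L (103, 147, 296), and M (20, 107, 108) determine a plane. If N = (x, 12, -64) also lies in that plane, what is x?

-77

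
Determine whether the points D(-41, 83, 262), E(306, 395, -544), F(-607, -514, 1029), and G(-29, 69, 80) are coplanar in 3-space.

Yes

The four points are coplanar iff the 3×3 determinant with rows DE, DF, DG is zero.
Rows: (347, 312, -806), (-566, -597, 767), (12, -14, -182).
Expanding along the first row: (347)(119392) − (312)(93808) + (-806)(15088) = 0.
Zero determinant ⇒ coplanar.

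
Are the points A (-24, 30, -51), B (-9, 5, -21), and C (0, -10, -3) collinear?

AB = (15, -25, 30), AC = (24, -40, 48).
Each component of AC is 8/5 times the corresponding component of AB, so AC = 8/5·AB and the points are collinear.

Yes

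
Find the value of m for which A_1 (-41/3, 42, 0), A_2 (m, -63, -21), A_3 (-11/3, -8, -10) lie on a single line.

22/3

Collinearity requires A_1A_2 × A_1A_3 = 0; each component is linear in m.
The y-component gives (10)m + (-220/3) = 0, so m = 22/3.
The remaining components then also vanish.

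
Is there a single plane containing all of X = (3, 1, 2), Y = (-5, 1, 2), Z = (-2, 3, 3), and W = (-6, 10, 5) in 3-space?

No

The four points are coplanar iff the 3×3 determinant with rows XY, XZ, XW is zero.
Rows: (-8, 0, 0), (-5, 2, 1), (-9, 9, 3).
Expanding along the first row: (-8)(-3) − (0)(-6) + (0)(-27) = 24.
Nonzero ⇒ not coplanar.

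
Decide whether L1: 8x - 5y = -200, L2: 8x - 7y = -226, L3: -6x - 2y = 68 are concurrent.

No

Lines aᵢx + bᵢy = cᵢ with pairwise distinct directions are concurrent exactly when det[aᵢ bᵢ cᵢ] = 0.
Here the determinant is 116.
Nonzero, so no common point exists.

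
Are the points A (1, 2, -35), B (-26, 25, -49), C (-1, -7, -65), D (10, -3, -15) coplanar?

No

With A as base: AB = (-27, 23, -14), AC = (-2, -9, -30), AD = (9, -5, 20).
AC × AD = (-330, -230, 91).
AB · (AC × AD) = 2346.
Since 2346 ≠ 0, the four points are not coplanar.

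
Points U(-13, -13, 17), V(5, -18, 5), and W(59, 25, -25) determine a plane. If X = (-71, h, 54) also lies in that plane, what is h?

-13

The plane through U, V, W has equation 666x − 108y + 1044z = 10494.
Substituting X: (-108)h + (9090) = 10494, so h = -13.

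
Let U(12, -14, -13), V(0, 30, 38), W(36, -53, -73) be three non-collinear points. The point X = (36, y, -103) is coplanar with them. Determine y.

The plane through U, V, W has equation −651x + 504y − 588z = -7224.
Substituting X: (504)y + (37128) = -7224, so y = -88.

-88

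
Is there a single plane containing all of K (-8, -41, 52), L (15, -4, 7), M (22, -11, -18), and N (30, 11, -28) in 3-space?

With K as base: KL = (23, 37, -45), KM = (30, 30, -70), KN = (38, 52, -80).
KM × KN = (1240, -260, 420).
KL · (KM × KN) = 0.
The scalar triple product vanishes, so the four points are coplanar.

Yes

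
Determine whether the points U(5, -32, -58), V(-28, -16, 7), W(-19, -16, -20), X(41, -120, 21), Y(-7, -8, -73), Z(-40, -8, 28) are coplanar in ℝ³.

The plane through U, V, W has normal n = UV × UW = (-432, -306, -144) and equation n·P = 15984.
Checking the remaining points: n·X = 15984, n·Y = 15984, n·Z = 15696.
Since n·Z = 15696 ≠ 15984, Z is off the plane and the points are not all coplanar.

No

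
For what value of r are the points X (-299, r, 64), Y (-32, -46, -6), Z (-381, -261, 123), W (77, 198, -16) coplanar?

Coplanarity ⇔ det[XY; XZ; XW] = 0.
Expanding, this is linear in r: (-10571)r + (-3995838) = 0.
So r = -378.

-378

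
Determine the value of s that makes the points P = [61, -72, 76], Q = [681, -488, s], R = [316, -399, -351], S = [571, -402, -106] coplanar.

-176

Normal to plane PRS: n = (-81396, -171360, 82620); plane equation n·X = 13651884.
Requiring n·Q = 13651884: (82620)s + (28193004) = 13651884.
So s = -176.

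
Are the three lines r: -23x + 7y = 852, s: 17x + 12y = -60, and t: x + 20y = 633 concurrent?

Intersecting r and s: solving the 2×2 system gives (x, y) = (-10644/395, 13104/395).
Substitute into t: (1)(-10644/395) + (20)(13104/395) = 251436/395.
But t requires 633 ≠ 251436/395, so the three lines have no common point.

No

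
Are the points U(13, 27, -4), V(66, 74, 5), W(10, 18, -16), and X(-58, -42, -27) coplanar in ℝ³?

A normal to the plane through U, V, W is n = UV × UW = (-483, 609, -336).
The plane has equation n·P = 11508. For X: n·X = 11508.
Equal, so X lies in the plane and all four are coplanar.

Yes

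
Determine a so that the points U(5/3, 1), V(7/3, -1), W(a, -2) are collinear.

8/3

Collinearity: (W − U) must be parallel to (V − U) = (2/3, -2).
Cross-multiplying the components: (a − 5/3)·(-2) = (-3)·(2/3).
Solving gives a = 8/3.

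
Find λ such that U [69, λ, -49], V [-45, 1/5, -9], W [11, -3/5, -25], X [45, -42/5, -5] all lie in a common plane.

2/5

Coplanarity ⇔ det[UV; UW; UX] = 0.
Expanding, this is linear in λ: (1664)λ + (-3328/5) = 0.
So λ = 2/5.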